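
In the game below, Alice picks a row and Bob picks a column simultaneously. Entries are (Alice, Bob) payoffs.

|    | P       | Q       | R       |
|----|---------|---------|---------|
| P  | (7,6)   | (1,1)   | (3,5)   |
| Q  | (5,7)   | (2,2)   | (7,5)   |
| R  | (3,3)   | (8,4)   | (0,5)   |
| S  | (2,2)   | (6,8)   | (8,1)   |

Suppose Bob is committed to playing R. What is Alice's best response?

S

With Bob fixed at R, Alice's payoffs are: P → 3, Q → 7, R → 0, S → 8.
The maximum is 8, achieved by S.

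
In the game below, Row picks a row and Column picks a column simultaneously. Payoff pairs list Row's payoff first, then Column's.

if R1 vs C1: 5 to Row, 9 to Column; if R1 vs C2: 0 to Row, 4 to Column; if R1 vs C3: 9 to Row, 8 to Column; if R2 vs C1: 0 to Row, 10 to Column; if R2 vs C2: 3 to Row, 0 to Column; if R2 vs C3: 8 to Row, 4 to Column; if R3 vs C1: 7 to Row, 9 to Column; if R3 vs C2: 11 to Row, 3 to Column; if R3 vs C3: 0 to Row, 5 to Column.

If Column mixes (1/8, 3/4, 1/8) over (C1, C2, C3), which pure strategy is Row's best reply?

R3

Row's best reply maximizes expected payoff against the mix.
R1: (1/8)·5 + (3/4)·0 + (1/8)·9 = 7/4
R2: (1/8)·0 + (3/4)·3 + (1/8)·8 = 13/4
R3: (1/8)·7 + (3/4)·11 + (1/8)·0 = 73/8
Highest expected payoff is 73/8, from R3.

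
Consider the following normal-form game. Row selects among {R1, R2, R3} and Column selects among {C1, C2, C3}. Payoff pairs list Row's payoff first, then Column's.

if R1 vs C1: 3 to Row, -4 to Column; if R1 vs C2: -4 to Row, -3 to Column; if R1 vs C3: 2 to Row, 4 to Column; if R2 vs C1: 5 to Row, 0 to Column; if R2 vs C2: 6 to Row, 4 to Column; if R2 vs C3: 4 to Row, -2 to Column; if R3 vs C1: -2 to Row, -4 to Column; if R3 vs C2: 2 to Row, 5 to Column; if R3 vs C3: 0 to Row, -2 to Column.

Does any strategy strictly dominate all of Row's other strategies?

R2

A strategy is strictly dominant if it gives Row a strictly higher payoff than every other strategy, against every choice by the opponent.
R2 strictly dominates: vs C1: 5 > each of {3, -2}; vs C2: 6 > each of {-4, 2}; vs C3: 4 > each of {2, 0}.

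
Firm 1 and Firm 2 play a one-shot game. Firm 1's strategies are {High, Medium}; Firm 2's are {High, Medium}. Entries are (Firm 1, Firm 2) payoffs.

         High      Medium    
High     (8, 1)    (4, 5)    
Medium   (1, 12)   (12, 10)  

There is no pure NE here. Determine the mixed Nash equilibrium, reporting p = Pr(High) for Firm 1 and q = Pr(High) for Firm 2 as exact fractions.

Each player's mixing probability is pinned down by making the *other* player indifferent.
Firm 2 indifferent between High and Medium: p·1 + (1−p)·12 = p·5 + (1−p)·10 ⟹ 12 + (-11)p = 10 + (-5)p ⟹ p = 1/3.
Firm 1 indifferent between High and Medium: q·8 + (1−q)·4 = q·1 + (1−q)·12 ⟹ 4 + 4q = 12 + (-11)q ⟹ q = 8/15.

p = 1/3, q = 8/15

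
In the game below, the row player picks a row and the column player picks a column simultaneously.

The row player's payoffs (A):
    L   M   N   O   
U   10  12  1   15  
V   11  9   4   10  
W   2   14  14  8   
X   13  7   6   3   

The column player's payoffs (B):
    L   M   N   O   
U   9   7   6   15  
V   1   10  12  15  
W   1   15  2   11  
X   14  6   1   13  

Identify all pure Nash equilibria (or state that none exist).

(U, O), (W, M), and (X, L)

Check mutual best responses: a cell is a NE iff neither player can gain by unilaterally deviating.
The row player's best responses — vs L: X (payoff 13); vs M: W (payoff 14); vs N: W (payoff 14); vs O: U (payoff 15).
The column player's best responses — vs U: O (payoff 15); vs V: O (payoff 15); vs W: M (payoff 15); vs X: L (payoff 14).
Mutual best responses occur at (U, O), (W, M), and (X, L); at each, neither player gains by switching.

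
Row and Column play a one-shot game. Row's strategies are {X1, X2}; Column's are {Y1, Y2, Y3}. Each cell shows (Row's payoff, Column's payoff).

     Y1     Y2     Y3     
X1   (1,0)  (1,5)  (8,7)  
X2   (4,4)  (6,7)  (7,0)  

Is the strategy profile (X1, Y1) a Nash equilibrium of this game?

No

Holding Column at Y1: Row gets 1 from X1 but could get 4 by switching to X2. Row has a profitable deviation.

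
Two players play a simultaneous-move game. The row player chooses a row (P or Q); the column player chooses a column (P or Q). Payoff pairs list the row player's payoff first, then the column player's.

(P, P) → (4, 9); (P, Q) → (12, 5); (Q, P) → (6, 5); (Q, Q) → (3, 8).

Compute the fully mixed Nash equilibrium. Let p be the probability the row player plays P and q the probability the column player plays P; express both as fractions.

In a mixed NE each player is indifferent between their pure strategies, so the opponent's mix sets the indifference.
The column player indifferent between P and Q: p·9 + (1−p)·5 = p·5 + (1−p)·8 ⟹ 5 + 4p = 8 + (-3)p ⟹ p = 3/7.
The row player indifferent between P and Q: q·4 + (1−q)·12 = q·6 + (1−q)·3 ⟹ 12 + (-8)q = 3 + 3q ⟹ q = 9/11.

p = 3/7, q = 9/11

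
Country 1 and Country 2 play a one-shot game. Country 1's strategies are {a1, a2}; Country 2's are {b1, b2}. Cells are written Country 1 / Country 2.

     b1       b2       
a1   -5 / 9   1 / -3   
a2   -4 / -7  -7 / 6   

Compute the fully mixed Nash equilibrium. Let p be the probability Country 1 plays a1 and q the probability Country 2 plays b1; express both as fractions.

p = 13/25, q = 8/9

Each player's mixing probability is pinned down by making the *other* player indifferent.
Country 2 indifferent between b1 and b2: p·9 + (1−p)·(-7) = p·(-3) + (1−p)·6 ⟹ (-7) + 16p = 6 + (-9)p ⟹ p = 13/25.
Country 1 indifferent between a1 and a2: q·(-5) + (1−q)·1 = q·(-4) + (1−q)·(-7) ⟹ 1 + (-6)q = (-7) + 3q ⟹ q = 8/9.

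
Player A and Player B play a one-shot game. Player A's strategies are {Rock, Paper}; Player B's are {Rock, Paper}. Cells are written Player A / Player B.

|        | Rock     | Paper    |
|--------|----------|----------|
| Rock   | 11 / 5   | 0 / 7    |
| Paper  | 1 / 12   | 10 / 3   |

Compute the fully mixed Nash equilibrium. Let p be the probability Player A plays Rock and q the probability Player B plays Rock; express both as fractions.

p = 9/11, q = 1/2

Each player's mixing probability is pinned down by making the *other* player indifferent.
Player B indifferent between Rock and Paper: p·5 + (1−p)·12 = p·7 + (1−p)·3 ⟹ 12 + (-7)p = 3 + 4p ⟹ p = 9/11.
Player A indifferent between Rock and Paper: q·11 + (1−q)·0 = q·1 + (1−q)·10 ⟹ 0 + 11q = 10 + (-9)q ⟹ q = 1/2.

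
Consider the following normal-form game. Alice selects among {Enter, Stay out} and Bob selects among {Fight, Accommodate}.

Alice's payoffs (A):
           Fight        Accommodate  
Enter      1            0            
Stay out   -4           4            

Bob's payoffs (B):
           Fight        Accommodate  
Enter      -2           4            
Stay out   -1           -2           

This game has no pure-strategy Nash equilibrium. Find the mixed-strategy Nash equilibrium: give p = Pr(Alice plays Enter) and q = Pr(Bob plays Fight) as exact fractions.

p = 1/7, q = 4/9

In a mixed NE each player is indifferent between their pure strategies, so the opponent's mix sets the indifference.
Bob indifferent between Fight and Accommodate: p·(-2) + (1−p)·(-1) = p·4 + (1−p)·(-2) ⟹ (-1) + (-1)p = (-2) + 6p ⟹ p = 1/7.
Alice indifferent between Enter and Stay out: q·1 + (1−q)·0 = q·(-4) + (1−q)·4 ⟹ 0 + 1q = 4 + (-8)q ⟹ q = 4/9.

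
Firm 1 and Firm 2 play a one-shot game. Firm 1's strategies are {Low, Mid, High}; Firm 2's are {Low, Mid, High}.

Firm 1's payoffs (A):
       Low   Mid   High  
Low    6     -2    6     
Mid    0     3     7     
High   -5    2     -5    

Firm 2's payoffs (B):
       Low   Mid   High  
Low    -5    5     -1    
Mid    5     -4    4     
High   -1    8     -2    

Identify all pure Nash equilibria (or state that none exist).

There is no pure-strategy Nash equilibrium

A profile is a Nash equilibrium when each player is best-responding to the other.
Firm 1's best responses — vs Low: Low (payoff 6); vs Mid: Mid (payoff 3); vs High: Mid (payoff 7).
Firm 2's best responses — vs Low: Mid (payoff 5); vs Mid: Low (payoff 5); vs High: Mid (payoff 8).
No cell has both players best-responding. For instance, Firm 1's best reply to Low is Low, but against Low Firm 2 prefers Mid over Low.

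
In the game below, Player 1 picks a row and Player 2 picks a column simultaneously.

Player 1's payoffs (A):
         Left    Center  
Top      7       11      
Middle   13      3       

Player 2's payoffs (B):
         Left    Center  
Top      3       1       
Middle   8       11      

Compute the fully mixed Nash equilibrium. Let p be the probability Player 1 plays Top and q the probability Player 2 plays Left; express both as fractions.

p = 3/5, q = 4/7

Each player's mixing probability is pinned down by making the *other* player indifferent.
Player 2 indifferent between Left and Center: p·3 + (1−p)·8 = p·1 + (1−p)·11 ⟹ 8 + (-5)p = 11 + (-10)p ⟹ p = 3/5.
Player 1 indifferent between Top and Middle: q·7 + (1−q)·11 = q·13 + (1−q)·3 ⟹ 11 + (-4)q = 3 + 10q ⟹ q = 4/7.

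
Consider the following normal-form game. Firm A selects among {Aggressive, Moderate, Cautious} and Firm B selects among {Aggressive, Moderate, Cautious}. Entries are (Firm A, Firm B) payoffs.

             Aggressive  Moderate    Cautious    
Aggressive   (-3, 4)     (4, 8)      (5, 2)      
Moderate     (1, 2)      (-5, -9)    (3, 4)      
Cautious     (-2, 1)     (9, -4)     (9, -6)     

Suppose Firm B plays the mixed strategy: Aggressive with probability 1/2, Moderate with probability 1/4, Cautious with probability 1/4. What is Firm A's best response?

Firm A's best reply maximizes expected payoff against the mix.
Aggressive: (1/2)·(-3) + (1/4)·4 + (1/4)·5 = 3/4
Moderate: (1/2)·1 + (1/4)·(-5) + (1/4)·3 = 0
Cautious: (1/2)·(-2) + (1/4)·9 + (1/4)·9 = 7/2
Highest expected payoff is 7/2, from Cautious.

Cautious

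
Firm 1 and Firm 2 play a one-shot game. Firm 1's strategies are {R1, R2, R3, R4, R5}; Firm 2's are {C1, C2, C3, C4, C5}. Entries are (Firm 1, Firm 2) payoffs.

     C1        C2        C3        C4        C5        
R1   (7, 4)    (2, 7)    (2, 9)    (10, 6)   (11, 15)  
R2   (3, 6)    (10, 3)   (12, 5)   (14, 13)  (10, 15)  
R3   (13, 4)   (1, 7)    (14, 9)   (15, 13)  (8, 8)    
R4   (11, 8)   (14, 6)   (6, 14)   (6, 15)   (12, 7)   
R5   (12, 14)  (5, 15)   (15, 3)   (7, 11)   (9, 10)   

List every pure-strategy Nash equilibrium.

(R3, C4)

Check mutual best responses: a cell is a NE iff neither player can gain by unilaterally deviating.
Firm 1's best responses — vs C1: R3 (payoff 13); vs C2: R4 (payoff 14); vs C3: R5 (payoff 15); vs C4: R3 (payoff 15); vs C5: R4 (payoff 12).
Firm 2's best responses — vs R1: C5 (payoff 15); vs R2: C5 (payoff 15); vs R3: C4 (payoff 13); vs R4: C4 (payoff 15); vs R5: C2 (payoff 15).
The only mutual best response is (R3, C4); neither player gains by switching there.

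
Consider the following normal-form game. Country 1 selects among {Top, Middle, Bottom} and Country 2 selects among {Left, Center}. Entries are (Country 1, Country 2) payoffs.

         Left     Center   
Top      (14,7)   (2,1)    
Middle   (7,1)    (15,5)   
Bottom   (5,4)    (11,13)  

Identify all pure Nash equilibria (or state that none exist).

(Top, Left) and (Middle, Center)

Find each player's best response to every opponent strategy; NE are the intersections.
Country 1's best responses — vs Left: Top (payoff 14); vs Center: Middle (payoff 15).
Country 2's best responses — vs Top: Left (payoff 7); vs Middle: Center (payoff 5); vs Bottom: Center (payoff 13).
Mutual best responses occur at (Top, Left) and (Middle, Center); at each, neither player gains by switching.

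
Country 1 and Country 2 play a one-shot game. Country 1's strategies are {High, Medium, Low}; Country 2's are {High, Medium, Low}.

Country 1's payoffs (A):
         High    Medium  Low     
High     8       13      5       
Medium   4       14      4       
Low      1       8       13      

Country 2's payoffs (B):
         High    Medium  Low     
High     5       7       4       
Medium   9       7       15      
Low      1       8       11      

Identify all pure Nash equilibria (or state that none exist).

A profile is a Nash equilibrium when each player is best-responding to the other.
Country 1's best responses — vs High: High (payoff 8); vs Medium: Medium (payoff 14); vs Low: Low (payoff 13).
Country 2's best responses — vs High: Medium (payoff 7); vs Medium: Low (payoff 15); vs Low: Low (payoff 11).
The only mutual best response is (Low, Low); neither player gains by switching there.

(Low, Low)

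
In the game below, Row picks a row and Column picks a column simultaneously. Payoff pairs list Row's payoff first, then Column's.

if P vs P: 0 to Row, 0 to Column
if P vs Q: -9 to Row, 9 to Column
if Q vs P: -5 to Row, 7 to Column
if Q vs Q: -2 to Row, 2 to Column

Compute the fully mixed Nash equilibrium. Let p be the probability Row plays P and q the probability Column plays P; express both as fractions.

p = 5/14, q = 7/12

Each player's mixing probability is pinned down by making the *other* player indifferent.
Column indifferent between P and Q: p·0 + (1−p)·7 = p·9 + (1−p)·2 ⟹ 7 + (-7)p = 2 + 7p ⟹ p = 5/14.
Row indifferent between P and Q: q·0 + (1−q)·(-9) = q·(-5) + (1−q)·(-2) ⟹ (-9) + 9q = (-2) + (-3)q ⟹ q = 7/12.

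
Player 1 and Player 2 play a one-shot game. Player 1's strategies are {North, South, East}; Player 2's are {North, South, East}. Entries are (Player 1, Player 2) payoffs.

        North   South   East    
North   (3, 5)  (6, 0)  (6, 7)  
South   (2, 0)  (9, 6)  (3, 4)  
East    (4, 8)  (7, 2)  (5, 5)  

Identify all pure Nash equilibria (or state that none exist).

(North, East), (South, South), and (East, North)

Find each player's best response to every opponent strategy; NE are the intersections.
Player 1's best responses — vs North: East (payoff 4); vs South: South (payoff 9); vs East: North (payoff 6).
Player 2's best responses — vs North: East (payoff 7); vs South: South (payoff 6); vs East: North (payoff 8).
Mutual best responses occur at (North, East), (South, South), and (East, North); at each, neither player gains by switching.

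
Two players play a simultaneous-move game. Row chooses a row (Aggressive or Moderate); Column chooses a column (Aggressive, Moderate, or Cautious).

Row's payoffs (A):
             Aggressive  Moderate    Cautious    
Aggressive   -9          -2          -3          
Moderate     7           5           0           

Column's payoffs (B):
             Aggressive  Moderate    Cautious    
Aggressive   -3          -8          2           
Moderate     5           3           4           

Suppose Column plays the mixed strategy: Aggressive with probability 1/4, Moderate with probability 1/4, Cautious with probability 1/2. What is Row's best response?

Compute Row's expected payoff from each pure strategy against the given mix.
Aggressive: (1/4)·(-9) + (1/4)·(-2) + (1/2)·(-3) = -17/4
Moderate: (1/4)·7 + (1/4)·5 + (1/2)·0 = 3
Highest expected payoff is 3, from Moderate.

Moderate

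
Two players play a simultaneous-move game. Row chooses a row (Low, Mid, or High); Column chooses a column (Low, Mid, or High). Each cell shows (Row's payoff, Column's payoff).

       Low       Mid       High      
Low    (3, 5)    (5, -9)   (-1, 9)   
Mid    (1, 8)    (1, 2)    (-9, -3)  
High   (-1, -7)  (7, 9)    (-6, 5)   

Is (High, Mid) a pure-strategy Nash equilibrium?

Holding Column at Mid: Row gets 7 from High, versus 5 from Low, 1 from Mid. No profitable deviation for Row.
Holding Row at High: Column gets 9 from Mid, versus -7 from Low, 5 from High. No profitable deviation for Column either.

Yes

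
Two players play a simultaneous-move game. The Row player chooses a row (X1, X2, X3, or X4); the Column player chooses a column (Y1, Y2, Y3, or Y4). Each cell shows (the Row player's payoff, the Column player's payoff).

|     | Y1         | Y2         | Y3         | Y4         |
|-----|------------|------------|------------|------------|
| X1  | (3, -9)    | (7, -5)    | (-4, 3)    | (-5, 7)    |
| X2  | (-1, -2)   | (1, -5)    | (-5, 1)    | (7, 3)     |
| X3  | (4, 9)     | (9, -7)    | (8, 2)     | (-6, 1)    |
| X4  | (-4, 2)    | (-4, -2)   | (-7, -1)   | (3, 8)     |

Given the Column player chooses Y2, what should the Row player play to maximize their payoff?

X3

With the Column player fixed at Y2, the Row player's payoffs are: X1 → 7, X2 → 1, X3 → 9, X4 → -4.
The maximum is 9, achieved by X3.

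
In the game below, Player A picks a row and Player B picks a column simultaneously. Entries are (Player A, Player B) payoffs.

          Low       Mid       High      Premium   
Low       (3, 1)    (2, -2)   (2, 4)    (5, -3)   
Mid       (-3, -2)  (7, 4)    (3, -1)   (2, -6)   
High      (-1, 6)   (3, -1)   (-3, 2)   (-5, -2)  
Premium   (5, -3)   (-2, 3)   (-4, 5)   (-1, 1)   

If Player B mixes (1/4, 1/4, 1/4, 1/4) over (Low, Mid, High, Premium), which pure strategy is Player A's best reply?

Low

Compute Player A's expected payoff from each pure strategy against the given mix.
Low: (1/4)·3 + (1/4)·2 + (1/4)·2 + (1/4)·5 = 3
Mid: (1/4)·(-3) + (1/4)·7 + (1/4)·3 + (1/4)·2 = 9/4
High: (1/4)·(-1) + (1/4)·3 + (1/4)·(-3) + (1/4)·(-5) = -3/2
Premium: (1/4)·5 + (1/4)·(-2) + (1/4)·(-4) + (1/4)·(-1) = -1/2
Highest expected payoff is 3, from Low.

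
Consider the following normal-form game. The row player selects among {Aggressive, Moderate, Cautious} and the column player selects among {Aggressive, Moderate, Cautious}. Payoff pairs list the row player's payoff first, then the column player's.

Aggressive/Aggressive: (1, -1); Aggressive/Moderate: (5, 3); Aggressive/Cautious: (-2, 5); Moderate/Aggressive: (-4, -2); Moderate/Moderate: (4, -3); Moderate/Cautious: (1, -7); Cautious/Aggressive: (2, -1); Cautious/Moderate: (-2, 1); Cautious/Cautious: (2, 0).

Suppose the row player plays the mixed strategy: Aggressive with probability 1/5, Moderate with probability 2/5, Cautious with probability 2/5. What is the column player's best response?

Moderate

The column player's best reply maximizes expected payoff against the mix.
Aggressive: (1/5)·(-1) + (2/5)·(-2) + (2/5)·(-1) = -7/5
Moderate: (1/5)·3 + (2/5)·(-3) + (2/5)·1 = -1/5
Cautious: (1/5)·5 + (2/5)·(-7) + (2/5)·0 = -9/5
Highest expected payoff is -1/5, from Moderate.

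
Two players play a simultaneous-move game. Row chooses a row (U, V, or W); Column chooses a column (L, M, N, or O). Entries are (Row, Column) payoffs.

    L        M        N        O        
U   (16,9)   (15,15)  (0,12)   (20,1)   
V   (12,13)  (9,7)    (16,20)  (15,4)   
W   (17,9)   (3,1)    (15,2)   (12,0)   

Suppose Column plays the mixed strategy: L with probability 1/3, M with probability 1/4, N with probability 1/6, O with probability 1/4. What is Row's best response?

Row's best reply maximizes expected payoff against the mix.
U: (1/3)·16 + (1/4)·15 + (1/6)·0 + (1/4)·20 = 169/12
V: (1/3)·12 + (1/4)·9 + (1/6)·16 + (1/4)·15 = 38/3
W: (1/3)·17 + (1/4)·3 + (1/6)·15 + (1/4)·12 = 143/12
Highest expected payoff is 169/12, from U.

U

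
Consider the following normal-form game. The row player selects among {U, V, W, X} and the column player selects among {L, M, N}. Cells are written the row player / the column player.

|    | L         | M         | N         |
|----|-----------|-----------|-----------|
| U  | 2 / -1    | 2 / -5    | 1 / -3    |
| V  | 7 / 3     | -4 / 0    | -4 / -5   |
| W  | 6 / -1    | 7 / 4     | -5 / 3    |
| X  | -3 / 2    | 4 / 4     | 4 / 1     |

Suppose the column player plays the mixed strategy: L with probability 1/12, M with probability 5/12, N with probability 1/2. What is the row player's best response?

Compute the row player's expected payoff from each pure strategy against the given mix.
U: (1/12)·2 + (5/12)·2 + (1/2)·1 = 3/2
V: (1/12)·7 + (5/12)·(-4) + (1/2)·(-4) = -37/12
W: (1/12)·6 + (5/12)·7 + (1/2)·(-5) = 11/12
X: (1/12)·(-3) + (5/12)·4 + (1/2)·4 = 41/12
Highest expected payoff is 41/12, from X.

X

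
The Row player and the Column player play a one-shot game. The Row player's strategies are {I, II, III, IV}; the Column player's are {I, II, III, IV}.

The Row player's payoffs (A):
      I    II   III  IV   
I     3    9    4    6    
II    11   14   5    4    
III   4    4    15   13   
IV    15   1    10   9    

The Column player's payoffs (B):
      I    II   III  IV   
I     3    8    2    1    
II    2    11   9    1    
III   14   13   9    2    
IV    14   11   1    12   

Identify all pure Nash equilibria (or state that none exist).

Find each player's best response to every opponent strategy; NE are the intersections.
The Row player's best responses — vs I: IV (payoff 15); vs II: II (payoff 14); vs III: III (payoff 15); vs IV: III (payoff 13).
The Column player's best responses — vs I: II (payoff 8); vs II: II (payoff 11); vs III: I (payoff 14); vs IV: I (payoff 14).
Mutual best responses occur at (II, II) and (IV, I); at each, neither player gains by switching.

(II, II) and (IV, I)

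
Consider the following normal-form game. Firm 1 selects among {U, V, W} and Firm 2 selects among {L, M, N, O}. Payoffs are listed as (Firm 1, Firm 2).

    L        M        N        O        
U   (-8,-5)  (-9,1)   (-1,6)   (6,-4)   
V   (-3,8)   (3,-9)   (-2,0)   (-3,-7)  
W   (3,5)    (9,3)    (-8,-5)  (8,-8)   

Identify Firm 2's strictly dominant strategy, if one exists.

A strategy is strictly dominant if it gives Firm 2 a strictly higher payoff than every other strategy, against every choice by the opponent.
L is not dominant: against U, M gives 1 > -5.
M is not dominant: against U, N gives 6 > 1.
N is not dominant: against V, L gives 8 > 0.
O is not dominant: against U, M gives 1 > -4.
No single strategy is best against every opponent action.

None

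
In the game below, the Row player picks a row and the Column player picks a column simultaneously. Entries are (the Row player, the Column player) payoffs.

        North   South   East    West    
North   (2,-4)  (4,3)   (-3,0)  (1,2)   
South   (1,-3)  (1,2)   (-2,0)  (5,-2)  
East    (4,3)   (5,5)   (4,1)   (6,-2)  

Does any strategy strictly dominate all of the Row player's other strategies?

East

Check whether one of the Row player's strategies beats all alternatives regardless of what the opponent does.
East strictly dominates: vs North: 4 > each of {2, 1}; vs South: 5 > each of {4, 1}; vs East: 4 > each of {-3, -2}; vs West: 6 > each of {1, 5}.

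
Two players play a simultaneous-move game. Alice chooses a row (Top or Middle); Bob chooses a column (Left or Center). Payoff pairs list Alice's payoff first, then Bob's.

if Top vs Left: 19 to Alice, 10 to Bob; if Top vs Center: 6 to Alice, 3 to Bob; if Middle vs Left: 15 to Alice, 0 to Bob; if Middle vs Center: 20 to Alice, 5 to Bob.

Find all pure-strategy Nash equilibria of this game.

(Top, Left) and (Middle, Center)

Check mutual best responses: a cell is a NE iff neither player can gain by unilaterally deviating.
Alice's best responses — vs Left: Top (payoff 19); vs Center: Middle (payoff 20).
Bob's best responses — vs Top: Left (payoff 10); vs Middle: Center (payoff 5).
Mutual best responses occur at (Top, Left) and (Middle, Center); at each, neither player gains by switching.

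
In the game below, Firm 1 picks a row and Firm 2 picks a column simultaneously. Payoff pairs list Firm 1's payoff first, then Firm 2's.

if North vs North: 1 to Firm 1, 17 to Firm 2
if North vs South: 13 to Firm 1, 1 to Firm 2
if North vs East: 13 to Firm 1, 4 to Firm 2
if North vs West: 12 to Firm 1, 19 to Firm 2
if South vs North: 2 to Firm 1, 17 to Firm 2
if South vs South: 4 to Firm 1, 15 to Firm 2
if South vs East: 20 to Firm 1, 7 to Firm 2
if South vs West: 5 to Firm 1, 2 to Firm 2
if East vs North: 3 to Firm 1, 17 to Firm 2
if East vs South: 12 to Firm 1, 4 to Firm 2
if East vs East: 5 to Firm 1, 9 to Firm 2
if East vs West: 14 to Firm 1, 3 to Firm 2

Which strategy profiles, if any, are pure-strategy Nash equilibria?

(East, North)

Find each player's best response to every opponent strategy; NE are the intersections.
Firm 1's best responses — vs North: East (payoff 3); vs South: North (payoff 13); vs East: South (payoff 20); vs West: East (payoff 14).
Firm 2's best responses — vs North: West (payoff 19); vs South: North (payoff 17); vs East: North (payoff 17).
The only mutual best response is (East, North); neither player gains by switching there.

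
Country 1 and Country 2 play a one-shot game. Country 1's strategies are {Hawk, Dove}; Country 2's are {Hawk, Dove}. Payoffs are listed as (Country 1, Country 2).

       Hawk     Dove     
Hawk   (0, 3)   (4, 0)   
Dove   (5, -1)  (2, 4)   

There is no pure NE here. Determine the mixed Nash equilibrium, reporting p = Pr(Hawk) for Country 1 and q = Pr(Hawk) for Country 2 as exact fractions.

p = 5/8, q = 2/7

Each player's mixing probability is pinned down by making the *other* player indifferent.
Country 2 indifferent between Hawk and Dove: p·3 + (1−p)·(-1) = p·0 + (1−p)·4 ⟹ (-1) + 4p = 4 + (-4)p ⟹ p = 5/8.
Country 1 indifferent between Hawk and Dove: q·0 + (1−q)·4 = q·5 + (1−q)·2 ⟹ 4 + (-4)q = 2 + 3q ⟹ q = 2/7.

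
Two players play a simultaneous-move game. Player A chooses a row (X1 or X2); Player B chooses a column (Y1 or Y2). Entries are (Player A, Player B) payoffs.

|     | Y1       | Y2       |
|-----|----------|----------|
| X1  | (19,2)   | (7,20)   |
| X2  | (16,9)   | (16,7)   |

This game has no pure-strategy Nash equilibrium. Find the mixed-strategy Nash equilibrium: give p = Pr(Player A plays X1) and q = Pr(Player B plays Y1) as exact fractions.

p = 1/10, q = 3/4

In a mixed NE each player is indifferent between their pure strategies, so the opponent's mix sets the indifference.
Player B indifferent between Y1 and Y2: p·2 + (1−p)·9 = p·20 + (1−p)·7 ⟹ 9 + (-7)p = 7 + 13p ⟹ p = 1/10.
Player A indifferent between X1 and X2: q·19 + (1−q)·7 = q·16 + (1−q)·16 ⟹ 7 + 12q = 16 + 0q ⟹ q = 3/4.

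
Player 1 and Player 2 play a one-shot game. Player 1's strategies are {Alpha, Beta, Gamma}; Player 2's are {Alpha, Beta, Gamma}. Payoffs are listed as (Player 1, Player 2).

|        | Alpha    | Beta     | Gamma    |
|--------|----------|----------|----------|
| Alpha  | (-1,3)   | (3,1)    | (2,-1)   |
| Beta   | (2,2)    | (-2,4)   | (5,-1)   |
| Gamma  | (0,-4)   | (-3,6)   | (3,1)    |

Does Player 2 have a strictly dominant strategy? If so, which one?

No strictly dominant strategy

Check whether one of Player 2's strategies beats all alternatives regardless of what the opponent does.
Alpha is not dominant: against Beta, Beta gives 4 > 2.
Beta is not dominant: against Alpha, Alpha gives 3 > 1.
Gamma is not dominant: against Alpha, Alpha gives 3 > -1.
No single strategy is best against every opponent action.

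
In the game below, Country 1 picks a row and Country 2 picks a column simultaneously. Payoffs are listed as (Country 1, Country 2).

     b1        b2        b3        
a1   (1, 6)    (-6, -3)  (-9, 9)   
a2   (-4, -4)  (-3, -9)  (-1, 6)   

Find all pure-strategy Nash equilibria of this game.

(a2, b3)

A profile is a Nash equilibrium when each player is best-responding to the other.
Country 1's best responses — vs b1: a1 (payoff 1); vs b2: a2 (payoff -3); vs b3: a2 (payoff -1).
Country 2's best responses — vs a1: b3 (payoff 9); vs a2: b3 (payoff 6).
The only mutual best response is (a2, b3); neither player gains by switching there.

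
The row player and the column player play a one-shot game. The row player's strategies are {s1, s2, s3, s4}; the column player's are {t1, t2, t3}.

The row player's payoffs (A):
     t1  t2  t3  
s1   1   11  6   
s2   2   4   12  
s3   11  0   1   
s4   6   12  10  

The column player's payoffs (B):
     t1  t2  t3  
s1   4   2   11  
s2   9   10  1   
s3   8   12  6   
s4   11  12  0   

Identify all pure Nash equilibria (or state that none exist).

(s4, t2)

Find each player's best response to every opponent strategy; NE are the intersections.
The row player's best responses — vs t1: s3 (payoff 11); vs t2: s4 (payoff 12); vs t3: s2 (payoff 12).
The column player's best responses — vs s1: t3 (payoff 11); vs s2: t2 (payoff 10); vs s3: t2 (payoff 12); vs s4: t2 (payoff 12).
The only mutual best response is (s4, t2); neither player gains by switching there.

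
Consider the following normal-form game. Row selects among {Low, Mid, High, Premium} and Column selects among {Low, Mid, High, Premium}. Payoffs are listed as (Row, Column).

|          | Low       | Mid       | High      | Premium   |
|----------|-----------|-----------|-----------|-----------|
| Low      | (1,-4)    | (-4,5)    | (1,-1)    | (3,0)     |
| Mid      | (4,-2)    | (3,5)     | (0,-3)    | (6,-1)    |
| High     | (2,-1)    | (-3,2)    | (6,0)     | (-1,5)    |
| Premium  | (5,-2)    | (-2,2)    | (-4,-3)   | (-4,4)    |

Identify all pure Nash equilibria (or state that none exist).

(Mid, Mid)

Find each player's best response to every opponent strategy; NE are the intersections.
Row's best responses — vs Low: Premium (payoff 5); vs Mid: Mid (payoff 3); vs High: High (payoff 6); vs Premium: Mid (payoff 6).
Column's best responses — vs Low: Mid (payoff 5); vs Mid: Mid (payoff 5); vs High: Premium (payoff 5); vs Premium: Premium (payoff 4).
The only mutual best response is (Mid, Mid); neither player gains by switching there.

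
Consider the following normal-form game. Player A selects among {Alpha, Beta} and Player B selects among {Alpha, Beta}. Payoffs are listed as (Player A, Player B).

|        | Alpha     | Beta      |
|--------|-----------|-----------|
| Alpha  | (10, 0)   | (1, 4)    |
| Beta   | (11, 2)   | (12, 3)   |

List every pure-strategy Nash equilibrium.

Find each player's best response to every opponent strategy; NE are the intersections.
Player A's best responses — vs Alpha: Beta (payoff 11); vs Beta: Beta (payoff 12).
Player B's best responses — vs Alpha: Beta (payoff 4); vs Beta: Beta (payoff 3).
The only mutual best response is (Beta, Beta); neither player gains by switching there.

(Beta, Beta)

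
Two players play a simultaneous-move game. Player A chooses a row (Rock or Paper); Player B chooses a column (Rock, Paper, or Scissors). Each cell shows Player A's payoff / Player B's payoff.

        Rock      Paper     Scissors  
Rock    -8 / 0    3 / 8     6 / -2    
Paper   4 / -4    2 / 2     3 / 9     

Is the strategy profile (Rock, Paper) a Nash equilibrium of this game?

Yes

Holding Player B at Paper: Player A gets 3 from Rock, versus 2 from Paper. No profitable deviation for Player A.
Holding Player A at Rock: Player B gets 8 from Paper, versus 0 from Rock, -2 from Scissors. No profitable deviation for Player B either.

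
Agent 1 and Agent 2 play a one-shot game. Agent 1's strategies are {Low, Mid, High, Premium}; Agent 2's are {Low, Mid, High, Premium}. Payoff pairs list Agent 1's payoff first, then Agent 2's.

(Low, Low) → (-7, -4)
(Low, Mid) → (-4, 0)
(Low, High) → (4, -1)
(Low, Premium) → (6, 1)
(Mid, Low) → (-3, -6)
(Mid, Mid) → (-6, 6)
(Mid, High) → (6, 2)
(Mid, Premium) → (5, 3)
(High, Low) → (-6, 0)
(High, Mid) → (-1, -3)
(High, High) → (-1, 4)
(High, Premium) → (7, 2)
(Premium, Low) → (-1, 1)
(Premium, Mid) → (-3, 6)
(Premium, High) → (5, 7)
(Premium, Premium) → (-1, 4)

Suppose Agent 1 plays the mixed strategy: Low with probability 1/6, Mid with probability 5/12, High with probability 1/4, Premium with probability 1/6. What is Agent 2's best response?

High

Compute Agent 2's expected payoff from each pure strategy against the given mix.
Low: (1/6)·(-4) + (5/12)·(-6) + (1/4)·0 + (1/6)·1 = -3
Mid: (1/6)·0 + (5/12)·6 + (1/4)·(-3) + (1/6)·6 = 11/4
High: (1/6)·(-1) + (5/12)·2 + (1/4)·4 + (1/6)·7 = 17/6
Premium: (1/6)·1 + (5/12)·3 + (1/4)·2 + (1/6)·4 = 31/12
Highest expected payoff is 17/6, from High.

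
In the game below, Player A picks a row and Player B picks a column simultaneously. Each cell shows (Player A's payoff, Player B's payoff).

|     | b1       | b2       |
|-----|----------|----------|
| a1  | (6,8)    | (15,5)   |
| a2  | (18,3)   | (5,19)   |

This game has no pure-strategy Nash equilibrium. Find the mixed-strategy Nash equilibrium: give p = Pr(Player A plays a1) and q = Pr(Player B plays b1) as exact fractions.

Each player's mixing probability is pinned down by making the *other* player indifferent.
Player B indifferent between b1 and b2: p·8 + (1−p)·3 = p·5 + (1−p)·19 ⟹ 3 + 5p = 19 + (-14)p ⟹ p = 16/19.
Player A indifferent between a1 and a2: q·6 + (1−q)·15 = q·18 + (1−q)·5 ⟹ 15 + (-9)q = 5 + 13q ⟹ q = 5/11.

p = 16/19, q = 5/11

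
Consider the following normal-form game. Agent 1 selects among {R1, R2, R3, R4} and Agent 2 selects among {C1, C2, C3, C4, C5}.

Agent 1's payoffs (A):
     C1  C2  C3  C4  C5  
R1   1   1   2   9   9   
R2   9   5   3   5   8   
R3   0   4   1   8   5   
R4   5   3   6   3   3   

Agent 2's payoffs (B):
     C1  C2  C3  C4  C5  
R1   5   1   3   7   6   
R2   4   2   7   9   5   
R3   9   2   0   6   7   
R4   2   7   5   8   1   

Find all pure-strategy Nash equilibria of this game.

(R1, C4)

Find each player's best response to every opponent strategy; NE are the intersections.
Agent 1's best responses — vs C1: R2 (payoff 9); vs C2: R2 (payoff 5); vs C3: R4 (payoff 6); vs C4: R1 (payoff 9); vs C5: R1 (payoff 9).
Agent 2's best responses — vs R1: C4 (payoff 7); vs R2: C4 (payoff 9); vs R3: C1 (payoff 9); vs R4: C4 (payoff 8).
The only mutual best response is (R1, C4); neither player gains by switching there.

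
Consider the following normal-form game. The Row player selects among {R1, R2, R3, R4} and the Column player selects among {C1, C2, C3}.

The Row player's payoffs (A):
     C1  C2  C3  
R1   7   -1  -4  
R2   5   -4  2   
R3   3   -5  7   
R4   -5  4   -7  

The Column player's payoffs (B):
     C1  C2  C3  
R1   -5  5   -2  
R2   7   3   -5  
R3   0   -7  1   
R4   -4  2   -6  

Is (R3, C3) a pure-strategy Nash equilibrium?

Yes

Holding the Column player at C3: the Row player gets 7 from R3, versus -4 from R1, 2 from R2, -7 from R4. No profitable deviation for the Row player.
Holding the Row player at R3: the Column player gets 1 from C3, versus 0 from C1, -7 from C2. No profitable deviation for the Column player either.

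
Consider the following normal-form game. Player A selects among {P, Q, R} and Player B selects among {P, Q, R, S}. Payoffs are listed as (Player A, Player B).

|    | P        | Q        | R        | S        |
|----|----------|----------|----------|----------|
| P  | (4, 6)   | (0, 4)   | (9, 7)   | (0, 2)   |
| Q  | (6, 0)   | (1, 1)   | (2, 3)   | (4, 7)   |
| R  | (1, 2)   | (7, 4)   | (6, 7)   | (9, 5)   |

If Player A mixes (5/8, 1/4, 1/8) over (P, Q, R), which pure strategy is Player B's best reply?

Compute Player B's expected payoff from each pure strategy against the given mix.
P: (5/8)·6 + (1/4)·0 + (1/8)·2 = 4
Q: (5/8)·4 + (1/4)·1 + (1/8)·4 = 13/4
R: (5/8)·7 + (1/4)·3 + (1/8)·7 = 6
S: (5/8)·2 + (1/4)·7 + (1/8)·5 = 29/8
Highest expected payoff is 6, from R.

R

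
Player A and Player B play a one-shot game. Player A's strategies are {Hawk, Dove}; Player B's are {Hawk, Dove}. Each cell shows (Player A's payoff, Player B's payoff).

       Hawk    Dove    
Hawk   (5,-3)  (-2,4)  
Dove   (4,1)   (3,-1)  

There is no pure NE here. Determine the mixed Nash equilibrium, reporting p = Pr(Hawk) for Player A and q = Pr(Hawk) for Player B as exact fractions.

Each player's mixing probability is pinned down by making the *other* player indifferent.
Player B indifferent between Hawk and Dove: p·(-3) + (1−p)·1 = p·4 + (1−p)·(-1) ⟹ 1 + (-4)p = (-1) + 5p ⟹ p = 2/9.
Player A indifferent between Hawk and Dove: q·5 + (1−q)·(-2) = q·4 + (1−q)·3 ⟹ (-2) + 7q = 3 + 1q ⟹ q = 5/6.

p = 2/9, q = 5/6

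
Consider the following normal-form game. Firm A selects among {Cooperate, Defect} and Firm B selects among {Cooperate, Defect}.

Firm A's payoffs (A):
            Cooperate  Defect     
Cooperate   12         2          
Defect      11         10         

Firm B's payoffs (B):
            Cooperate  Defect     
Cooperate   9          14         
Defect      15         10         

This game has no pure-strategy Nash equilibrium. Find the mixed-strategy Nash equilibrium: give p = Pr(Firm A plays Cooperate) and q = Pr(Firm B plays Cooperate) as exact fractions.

Each player's mixing probability is pinned down by making the *other* player indifferent.
Firm B indifferent between Cooperate and Defect: p·9 + (1−p)·15 = p·14 + (1−p)·10 ⟹ 15 + (-6)p = 10 + 4p ⟹ p = 1/2.
Firm A indifferent between Cooperate and Defect: q·12 + (1−q)·2 = q·11 + (1−q)·10 ⟹ 2 + 10q = 10 + 1q ⟹ q = 8/9.

p = 1/2, q = 8/9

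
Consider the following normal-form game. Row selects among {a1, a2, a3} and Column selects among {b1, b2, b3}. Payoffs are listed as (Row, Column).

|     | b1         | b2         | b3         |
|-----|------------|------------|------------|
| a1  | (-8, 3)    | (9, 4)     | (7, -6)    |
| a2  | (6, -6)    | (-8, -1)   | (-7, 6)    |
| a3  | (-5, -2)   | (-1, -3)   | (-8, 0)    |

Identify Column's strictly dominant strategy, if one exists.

None

A strategy is strictly dominant if it gives Column a strictly higher payoff than every other strategy, against every choice by the opponent.
b1 is not dominant: against a1, b2 gives 4 > 3.
b2 is not dominant: against a2, b3 gives 6 > -1.
b3 is not dominant: against a1, b1 gives 3 > -6.
No single strategy is best against every opponent action.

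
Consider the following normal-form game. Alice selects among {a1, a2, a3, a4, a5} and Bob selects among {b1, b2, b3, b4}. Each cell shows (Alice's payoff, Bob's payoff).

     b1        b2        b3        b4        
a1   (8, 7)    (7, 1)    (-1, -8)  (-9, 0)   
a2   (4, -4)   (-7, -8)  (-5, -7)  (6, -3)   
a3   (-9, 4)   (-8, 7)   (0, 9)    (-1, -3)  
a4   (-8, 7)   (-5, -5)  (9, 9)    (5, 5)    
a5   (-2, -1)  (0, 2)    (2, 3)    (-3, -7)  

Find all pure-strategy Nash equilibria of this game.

Find each player's best response to every opponent strategy; NE are the intersections.
Alice's best responses — vs b1: a1 (payoff 8); vs b2: a1 (payoff 7); vs b3: a4 (payoff 9); vs b4: a2 (payoff 6).
Bob's best responses — vs a1: b1 (payoff 7); vs a2: b4 (payoff -3); vs a3: b3 (payoff 9); vs a4: b3 (payoff 9); vs a5: b3 (payoff 3).
Mutual best responses occur at (a1, b1), (a2, b4), and (a4, b3); at each, neither player gains by switching.

(a1, b1), (a2, b4), and (a4, b3)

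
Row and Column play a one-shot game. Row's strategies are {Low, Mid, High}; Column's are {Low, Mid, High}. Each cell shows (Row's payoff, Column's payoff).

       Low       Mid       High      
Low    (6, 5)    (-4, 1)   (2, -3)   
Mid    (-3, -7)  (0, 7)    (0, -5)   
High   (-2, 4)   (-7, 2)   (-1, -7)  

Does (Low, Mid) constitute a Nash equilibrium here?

No

Holding Column at Mid: Row gets -4 from Low but could get 0 by switching to Mid. Row has a profitable deviation.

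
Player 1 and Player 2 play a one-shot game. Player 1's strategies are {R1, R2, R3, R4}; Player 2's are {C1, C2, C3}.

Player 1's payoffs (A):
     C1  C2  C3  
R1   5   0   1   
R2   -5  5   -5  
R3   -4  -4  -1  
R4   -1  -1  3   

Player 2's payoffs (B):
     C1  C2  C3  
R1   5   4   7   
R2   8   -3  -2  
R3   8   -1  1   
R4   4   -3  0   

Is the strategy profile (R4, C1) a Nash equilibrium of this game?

Holding Player 2 at C1: Player 1 gets -1 from R4 but could get 5 by switching to R1. Player 1 has a profitable deviation.

No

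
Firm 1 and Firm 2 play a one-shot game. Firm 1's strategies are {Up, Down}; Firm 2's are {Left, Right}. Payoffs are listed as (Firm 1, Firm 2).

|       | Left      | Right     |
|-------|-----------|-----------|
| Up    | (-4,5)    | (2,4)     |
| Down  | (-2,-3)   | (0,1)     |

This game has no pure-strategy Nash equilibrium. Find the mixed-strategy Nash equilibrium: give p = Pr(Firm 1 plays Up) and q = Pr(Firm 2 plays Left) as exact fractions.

Each player's mixing probability is pinned down by making the *other* player indifferent.
Firm 2 indifferent between Left and Right: p·5 + (1−p)·(-3) = p·4 + (1−p)·1 ⟹ (-3) + 8p = 1 + 3p ⟹ p = 4/5.
Firm 1 indifferent between Up and Down: q·(-4) + (1−q)·2 = q·(-2) + (1−q)·0 ⟹ 2 + (-6)q = 0 + (-2)q ⟹ q = 1/2.

p = 4/5, q = 1/2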